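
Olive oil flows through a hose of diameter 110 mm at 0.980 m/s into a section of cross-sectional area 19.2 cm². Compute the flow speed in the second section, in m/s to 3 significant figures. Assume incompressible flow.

4.85 m/s

Continuity gives A₁v₁ = A₂v₂, so v₂ = (95.0 cm²)/(19.2 cm²) × 0.980 m/s = 4.85 m/s.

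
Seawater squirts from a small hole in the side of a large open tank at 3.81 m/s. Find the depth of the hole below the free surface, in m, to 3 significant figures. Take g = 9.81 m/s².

Torricelli: v = √(2gh), so h = v²/(2g).
h = 3.81²/(2·9.81) = 14.5/19.62 = 0.740 m.

h = 0.740 m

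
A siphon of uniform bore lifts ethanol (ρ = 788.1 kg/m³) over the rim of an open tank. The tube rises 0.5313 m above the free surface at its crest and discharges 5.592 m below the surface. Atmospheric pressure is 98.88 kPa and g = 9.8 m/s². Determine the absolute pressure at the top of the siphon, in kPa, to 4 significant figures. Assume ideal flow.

51.59 kPa

Bernoulli surface→outlet gives ½v² = g·h_out, so v = √(2·9.8·5.592) = 10.47 m/s.
The bore is uniform, so the speed at the crest is the same v. Bernoulli surface→crest: P_atm = P_top + ½ρv² + ρg·h_top.
P_top = 98880 − ½·788.1·10.47² − 788.1·9.8·0.5313 = 51590 Pa.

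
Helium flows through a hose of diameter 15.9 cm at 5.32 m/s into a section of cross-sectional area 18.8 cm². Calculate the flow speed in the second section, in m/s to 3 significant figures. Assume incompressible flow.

By continuity, v₂ = v₁·A₁/A₂ = 5.32·(199/18.8) = 56.2 m/s.

v₂ ≈ 56.2 m/s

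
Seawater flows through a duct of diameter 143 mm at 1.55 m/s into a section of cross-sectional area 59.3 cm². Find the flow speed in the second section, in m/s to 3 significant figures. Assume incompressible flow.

Continuity gives A₁v₁ = A₂v₂, so v₂ = (161 cm²)/(59.3 cm²) × 1.55 m/s = 4.20 m/s.

v₂ ≈ 4.20 m/s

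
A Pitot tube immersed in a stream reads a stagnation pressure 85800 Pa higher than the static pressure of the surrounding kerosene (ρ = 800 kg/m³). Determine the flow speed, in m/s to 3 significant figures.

v ≈ 14.6 m/s

Bernoulli between the free stream and the stagnation point: ½ρv² = P_stag − P_static.
v = √(2ΔP/ρ) = √(2·85800/800) = 14.6 m/s.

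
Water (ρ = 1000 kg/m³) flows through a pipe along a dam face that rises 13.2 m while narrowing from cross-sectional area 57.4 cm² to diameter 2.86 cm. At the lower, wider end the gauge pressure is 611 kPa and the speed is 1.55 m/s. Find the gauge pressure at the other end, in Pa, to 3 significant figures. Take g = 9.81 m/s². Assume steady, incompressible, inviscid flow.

By continuity, v₂ = v₁·A₁/A₂ = 1.55·(57.4/6.42) = 13.8 m/s.
Bernoulli: P₁ + ½ρv₁² + ρg h₁ = P₂ + ½ρv₂² + ρg h₂, so P₂ = P₁ + ½ρ(v₁² − v₂²) − ρg(h₂ − h₁).
P₂ = 611000 + ½·1000·(1.55² − 13.8²) − 1000·9.81·(+13.2) = 611000 + (-94700) − (129000) = 387000 Pa.

P₂ ≈ 387000 Pa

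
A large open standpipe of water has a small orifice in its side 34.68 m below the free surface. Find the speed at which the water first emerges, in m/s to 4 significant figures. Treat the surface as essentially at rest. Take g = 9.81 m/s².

v = 26.08 m/s

Torricelli's result v = √(2gh) gives v = √(2·9.81·34.68) = 26.08 m/s.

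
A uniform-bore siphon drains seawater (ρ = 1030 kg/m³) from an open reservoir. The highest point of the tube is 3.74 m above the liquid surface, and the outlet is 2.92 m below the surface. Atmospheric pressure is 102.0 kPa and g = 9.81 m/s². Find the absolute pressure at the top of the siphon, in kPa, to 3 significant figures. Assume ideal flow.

P_top ≈ 34.7 kPa

The outlet speed comes from Torricelli: v = √(2g·2.92) = 7.57 m/s.
Continuity keeps v the same throughout the tube; from surface to crest, P_atm + 0 = P_top + ½ρv² + ρg·h_top.
P_top = 102000 − ½·1030·7.57² − 1030·9.81·3.74 = 34700 Pa.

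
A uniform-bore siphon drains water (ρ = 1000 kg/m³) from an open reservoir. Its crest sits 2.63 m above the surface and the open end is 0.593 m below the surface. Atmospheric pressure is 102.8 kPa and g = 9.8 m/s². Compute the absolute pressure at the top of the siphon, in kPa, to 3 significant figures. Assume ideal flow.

P_top = 71.2 kPa

Bernoulli surface→outlet gives ½v² = g·h_out, so v = √(2·9.8·0.593) = 3.41 m/s.
Continuity keeps v the same throughout the tube; from surface to crest, P_atm + 0 = P_top + ½ρv² + ρg·h_top.
P_top = 102800 − ½·1000·3.41² − 1000·9.8·2.63 = 71200 Pa.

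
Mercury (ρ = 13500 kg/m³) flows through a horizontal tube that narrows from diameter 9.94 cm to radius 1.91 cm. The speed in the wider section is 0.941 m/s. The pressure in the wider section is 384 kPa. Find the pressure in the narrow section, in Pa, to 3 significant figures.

P₂ ≈ 116000 Pa

Continuity gives A₁v₁ = A₂v₂, so v₂ = (77.6 cm²)/(11.5 cm²) × 0.941 m/s = 6.37 m/s.
With no height change, Bernoulli's equation is P₁ + ½ρv₁² = P₂ + ½ρv₂².
P₂ = P₁ − ½ρ(v₂² − v₁²) = 384000 − ½·13500·(6.37² − 0.941²) = 384000 − 268000 = 116000 Pa.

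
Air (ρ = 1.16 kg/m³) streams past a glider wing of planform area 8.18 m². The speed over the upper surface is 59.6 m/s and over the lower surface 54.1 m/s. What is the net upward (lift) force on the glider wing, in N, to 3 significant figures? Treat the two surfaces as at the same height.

The faster flow above has the lower pressure; Bernoulli (same height) gives ΔP = ½ρ(v_up² − v_low²).
ΔP = ½·1.16·(59.6² − 54.1²) = 363 Pa.
Lift = ΔP · A = 363 × 8.18 = 2970 N.

2970 N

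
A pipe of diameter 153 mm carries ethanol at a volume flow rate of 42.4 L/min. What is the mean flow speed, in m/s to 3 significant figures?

v = 0.0384 m/s

Q = 42.4 L/min = 0.000707 m³/s.
v = Q/A = 0.000707 / 0.0184 = 0.0384 m/s.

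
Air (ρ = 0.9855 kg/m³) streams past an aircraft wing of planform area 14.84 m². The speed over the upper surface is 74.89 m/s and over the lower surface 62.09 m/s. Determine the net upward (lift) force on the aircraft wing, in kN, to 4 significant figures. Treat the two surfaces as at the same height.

F ≈ 12.82 kN

With equal heights on the two surfaces, Bernoulli gives P_lower − P_upper = ½ρ(v_upper² − v_lower²).
ΔP = ½·0.9855·(74.89² − 62.09²) = 864.0 Pa.
Lift = ΔP · A = 864.0 × 14.84 = 12820 N.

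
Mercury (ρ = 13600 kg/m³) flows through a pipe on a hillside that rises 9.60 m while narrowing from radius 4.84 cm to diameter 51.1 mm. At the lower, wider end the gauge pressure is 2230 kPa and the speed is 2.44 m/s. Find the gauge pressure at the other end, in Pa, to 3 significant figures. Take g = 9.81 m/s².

P₂ ≈ 468000 Pa

The volume flow rate is constant, so v₂ = (A₁/A₂)v₁ = (73.6/20.5)·2.44 = 8.76 m/s.
Energy conservation along the streamline gives P₂ = P₁ − ½ρ(v₂² − v₁²) − ρg(h₂ − h₁).
P₂ = 2230000 + ½·13600·(2.44² − 8.76²) − 13600·9.81·(+9.60) = 2230000 + (-481000) − (1280000) = 468000 Pa.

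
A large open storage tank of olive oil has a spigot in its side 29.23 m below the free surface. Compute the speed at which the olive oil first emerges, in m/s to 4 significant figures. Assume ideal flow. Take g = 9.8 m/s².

v ≈ 23.94 m/s

Bernoulli from surface to hole (P equal, v_surface ≈ 0): v = √(2gh) = √(2×9.8×29.23) = 23.94 m/s.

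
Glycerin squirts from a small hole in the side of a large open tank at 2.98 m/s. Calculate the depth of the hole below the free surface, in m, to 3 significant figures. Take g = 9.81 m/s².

h ≈ 0.453 m

Inverting v = √(2gh) gives h = v² / 2g.
h = 2.98²/(2·9.81) = 8.88/19.62 = 0.453 m.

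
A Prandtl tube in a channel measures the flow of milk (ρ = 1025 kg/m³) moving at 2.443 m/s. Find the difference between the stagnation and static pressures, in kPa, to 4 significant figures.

ΔP ≈ 3.059 kPa

The dynamic pressure equals the rise in static pressure at the stagnation point: ΔP = ½ρv².
ΔP = ½·1025·2.443² = 3059 Pa.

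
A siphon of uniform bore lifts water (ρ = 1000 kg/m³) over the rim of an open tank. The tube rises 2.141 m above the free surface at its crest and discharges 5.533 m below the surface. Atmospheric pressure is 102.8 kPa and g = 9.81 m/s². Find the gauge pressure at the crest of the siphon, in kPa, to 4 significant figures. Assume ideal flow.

-75.28 kPa

The outlet speed comes from Torricelli: v = √(2g·5.533) = 10.42 m/s.
Continuity keeps v the same throughout the tube; from surface to crest, P_atm + 0 = P_top + ½ρv² + ρg·h_top.
P_top = 102800 − ½·1000·10.42² − 1000·9.81·2.141 = 27520 Pa. So P_gauge = P_top − P_atm = -75280 Pa.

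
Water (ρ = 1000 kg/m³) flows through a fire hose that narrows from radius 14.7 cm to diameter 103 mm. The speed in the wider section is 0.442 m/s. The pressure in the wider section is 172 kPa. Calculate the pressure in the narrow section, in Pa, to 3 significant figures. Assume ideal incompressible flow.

P₂ ≈ 166000 Pa

Continuity gives A₁v₁ = A₂v₂, so v₂ = (679 cm²)/(83.3 cm²) × 0.442 m/s = 3.60 m/s.
With no height change, Bernoulli's equation is P₁ + ½ρv₁² = P₂ + ½ρv₂².
P₂ = P₁ − ½ρ(v₂² − v₁²) = 172000 − ½·1000·(3.60² − 0.442²) = 172000 − 6390 = 166000 Pa.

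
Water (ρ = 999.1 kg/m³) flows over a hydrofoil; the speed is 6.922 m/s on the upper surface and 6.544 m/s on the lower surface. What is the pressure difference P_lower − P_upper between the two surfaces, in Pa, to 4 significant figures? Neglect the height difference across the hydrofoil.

ΔP ≈ 2543 Pa

With negligible Δh, P + ½ρv² is constant, so P_low − P_up = ½ρ(v_up² − v_low²).
ΔP = ½·999.1·(6.922² − 6.544²) = 2543 Pa.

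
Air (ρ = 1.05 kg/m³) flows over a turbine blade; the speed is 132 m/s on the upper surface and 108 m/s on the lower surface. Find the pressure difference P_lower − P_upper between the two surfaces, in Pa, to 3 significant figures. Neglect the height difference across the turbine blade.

The pressure is lower where the speed is higher: ΔP = ½ρ(v_up² − v_low²).
ΔP = ½·1.05·(132² − 108²) = 3020 Pa.

3020 Pa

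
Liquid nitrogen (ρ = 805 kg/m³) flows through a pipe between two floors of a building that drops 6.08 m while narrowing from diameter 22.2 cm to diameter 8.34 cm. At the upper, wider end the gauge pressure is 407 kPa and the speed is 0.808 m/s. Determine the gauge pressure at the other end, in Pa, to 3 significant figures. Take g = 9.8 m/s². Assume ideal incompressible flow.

Continuity gives A₁v₁ = A₂v₂, so v₂ = (387 cm²)/(54.6 cm²) × 0.808 m/s = 5.73 m/s.
Bernoulli: P₁ + ½ρv₁² + ρg h₁ = P₂ + ½ρv₂² + ρg h₂, so P₂ = P₁ + ½ρ(v₁² − v₂²) − ρg(h₂ − h₁).
P₂ = 407000 + ½·805·(0.808² − 5.73²) − 805·9.8·(−6.08) = 407000 + (-12900) − (-48000) = 442000 Pa.

P₂ = 442000 Pa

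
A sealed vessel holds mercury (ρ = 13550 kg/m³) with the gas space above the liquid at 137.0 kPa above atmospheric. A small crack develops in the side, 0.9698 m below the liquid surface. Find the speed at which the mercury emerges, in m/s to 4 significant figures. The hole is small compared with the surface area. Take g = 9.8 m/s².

Take point 1 at the surface (v₁ ≈ 0) and point 2 at the hole (at atmospheric pressure). Bernoulli: P₁ + ρg h = P_atm + ½ρv₂².
With P₁ − P_atm = 137000 Pa, v₂ = √(2gh + 2ΔP/ρ) = √(2·9.8·0.9698 + 2·137000/13550) = 6.263 m/s.

v ≈ 6.263 m/s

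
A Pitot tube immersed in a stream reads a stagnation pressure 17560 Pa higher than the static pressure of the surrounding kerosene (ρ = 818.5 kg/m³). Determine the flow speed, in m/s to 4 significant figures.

At the stagnation point the flow is brought to rest, so Bernoulli gives P_stag − P_static = ½ρv².
v = √(2ΔP/ρ) = √(2·17560/818.5) = 6.550 m/s.

v ≈ 6.550 m/s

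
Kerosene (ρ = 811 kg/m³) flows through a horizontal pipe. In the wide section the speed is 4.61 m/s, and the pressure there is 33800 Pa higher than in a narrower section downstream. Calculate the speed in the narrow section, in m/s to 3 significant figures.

Horizontal Bernoulli: P₁ + ½ρv₁² = P₂ + ½ρv₂², so v₂² = v₁² + 2(P₁ − P₂)/ρ.
v₂ = √(4.61² + 2·33800/811) = √(21.3 + 83.4) = 10.2 m/s.

v₂ ≈ 10.2 m/s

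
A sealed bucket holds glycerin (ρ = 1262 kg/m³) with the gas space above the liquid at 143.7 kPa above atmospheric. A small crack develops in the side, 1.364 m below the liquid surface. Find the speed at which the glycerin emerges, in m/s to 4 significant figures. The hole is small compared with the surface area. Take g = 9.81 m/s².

Take point 1 at the surface (v₁ ≈ 0) and point 2 at the hole (at atmospheric pressure). Bernoulli: P₁ + ρg h = P_atm + ½ρv₂².
With P₁ − P_atm = 143700 Pa, v₂ = √(2gh + 2ΔP/ρ) = √(2·9.81·1.364 + 2·143700/1262) = 15.95 m/s.

v = 15.95 m/s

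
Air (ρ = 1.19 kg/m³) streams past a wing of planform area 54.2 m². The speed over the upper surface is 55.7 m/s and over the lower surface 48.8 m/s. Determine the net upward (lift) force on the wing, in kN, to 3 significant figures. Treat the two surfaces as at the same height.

F ≈ 23.3 kN

With equal heights on the two surfaces, Bernoulli gives P_lower − P_upper = ½ρ(v_upper² − v_lower²).
ΔP = ½·1.19·(55.7² − 48.8²) = 429 Pa.
Lift = ΔP · A = 429 × 54.2 = 23300 N.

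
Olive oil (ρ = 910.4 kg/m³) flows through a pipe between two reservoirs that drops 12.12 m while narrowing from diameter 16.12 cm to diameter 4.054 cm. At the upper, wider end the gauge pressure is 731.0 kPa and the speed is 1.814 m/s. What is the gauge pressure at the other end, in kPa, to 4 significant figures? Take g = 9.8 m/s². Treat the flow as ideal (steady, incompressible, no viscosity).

P₂ = 466.2 kPa

Mass conservation (A₁v₁ = A₂v₂) gives v₂ = 1.814 × 204.1/12.91 = 28.68 m/s.
Applying Bernoulli between the two ends and solving for P₂: P₂ = P₁ + ½ρ(v₁² − v₂²) − ρgΔh.
P₂ = 731000 + ½·910.4·(1.814² − 28.68²) − 910.4·9.8·(−12.12) = 731000 + (-373000) − (-108100) = 466200 Pa.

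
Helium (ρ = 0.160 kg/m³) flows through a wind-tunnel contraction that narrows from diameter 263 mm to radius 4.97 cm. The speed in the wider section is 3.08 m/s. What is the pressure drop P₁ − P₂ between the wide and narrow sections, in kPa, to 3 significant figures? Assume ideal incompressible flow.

ΔP ≈ 0.0364 kPa

Mass conservation (A₁v₁ = A₂v₂) gives v₂ = 3.08 × 543/77.6 = 21.6 m/s.
Along the horizontal streamline, P + ½ρv² is constant.
P₁ − P₂ = ½·0.160·(21.6² − 3.08²) = ½·0.160·455 = 36.4 Pa.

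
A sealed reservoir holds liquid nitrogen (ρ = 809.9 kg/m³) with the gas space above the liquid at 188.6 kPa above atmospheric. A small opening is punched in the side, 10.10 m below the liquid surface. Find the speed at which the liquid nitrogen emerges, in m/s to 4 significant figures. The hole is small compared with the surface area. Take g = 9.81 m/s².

v ≈ 25.77 m/s

Take point 1 at the surface (v₁ ≈ 0) and point 2 at the hole (at atmospheric pressure). Bernoulli: P₁ + ρg h = P_atm + ½ρv₂².
With P₁ − P_atm = 188600 Pa, v₂ = √(2gh + 2ΔP/ρ) = √(2·9.81·10.10 + 2·188600/809.9) = 25.77 m/s.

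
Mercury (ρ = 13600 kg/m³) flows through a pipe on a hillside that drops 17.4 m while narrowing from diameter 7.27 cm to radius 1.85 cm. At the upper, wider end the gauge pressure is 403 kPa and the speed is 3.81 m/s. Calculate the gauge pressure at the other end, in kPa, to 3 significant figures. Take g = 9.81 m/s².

1350 kPa

The volume flow rate is constant, so v₂ = (A₁/A₂)v₁ = (41.5/10.8)·3.81 = 14.7 m/s.
Bernoulli: P₁ + ½ρv₁² + ρg h₁ = P₂ + ½ρv₂² + ρg h₂, so P₂ = P₁ + ½ρ(v₁² − v₂²) − ρg(h₂ − h₁).
P₂ = 403000 + ½·13600·(3.81² − 14.7²) − 13600·9.81·(−17.4) = 403000 + (-1370000) − (-2320000) = 1350000 Pa.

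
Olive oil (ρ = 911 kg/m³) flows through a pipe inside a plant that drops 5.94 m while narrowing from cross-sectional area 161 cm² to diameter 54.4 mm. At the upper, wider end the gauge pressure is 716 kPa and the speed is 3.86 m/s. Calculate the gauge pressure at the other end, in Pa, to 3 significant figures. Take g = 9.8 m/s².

P₂ ≈ 450000 Pa

The volume flow rate is constant, so v₂ = (A₁/A₂)v₁ = (161/23.2)·3.86 = 26.7 m/s.
Applying Bernoulli between the two ends and solving for P₂: P₂ = P₁ + ½ρ(v₁² − v₂²) − ρgΔh.
P₂ = 716000 + ½·911·(3.86² − 26.7²) − 911·9.8·(−5.94) = 716000 + (-319000) − (-53000) = 450000 Pa.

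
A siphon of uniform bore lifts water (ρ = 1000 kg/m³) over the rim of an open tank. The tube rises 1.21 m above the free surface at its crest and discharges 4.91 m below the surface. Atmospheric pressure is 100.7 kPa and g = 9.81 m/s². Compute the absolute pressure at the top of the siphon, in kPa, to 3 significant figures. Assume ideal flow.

P_top = 40.7 kPa

The outlet speed comes from Torricelli: v = √(2g·4.91) = 9.81 m/s.
The bore is uniform, so the speed at the crest is the same v. Bernoulli surface→crest: P_atm = P_top + ½ρv² + ρg·h_top.
P_top = 100700 − ½·1000·9.81² − 1000·9.81·1.21 = 40700 Pa.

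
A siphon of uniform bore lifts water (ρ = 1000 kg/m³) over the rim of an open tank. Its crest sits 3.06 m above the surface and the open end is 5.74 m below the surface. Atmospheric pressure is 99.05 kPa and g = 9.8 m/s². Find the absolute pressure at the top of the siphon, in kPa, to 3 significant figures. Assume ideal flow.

The outlet speed comes from Torricelli: v = √(2g·5.74) = 10.6 m/s.
Continuity keeps v the same throughout the tube; from surface to crest, P_atm + 0 = P_top + ½ρv² + ρg·h_top.
P_top = 99050 − ½·1000·10.6² − 1000·9.8·3.06 = 12800 Pa.

P_top ≈ 12.8 kPa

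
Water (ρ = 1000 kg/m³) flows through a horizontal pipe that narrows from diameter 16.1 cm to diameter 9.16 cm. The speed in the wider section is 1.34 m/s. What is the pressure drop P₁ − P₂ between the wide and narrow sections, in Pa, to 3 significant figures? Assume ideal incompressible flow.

Mass conservation (A₁v₁ = A₂v₂) gives v₂ = 1.34 × 204/65.9 = 4.14 m/s.
Along the horizontal streamline, P + ½ρv² is constant.
P₁ − P₂ = ½·1000·(4.14² − 1.34²) = ½·1000·15.3 = 7670 Pa.

ΔP = 7670 Pa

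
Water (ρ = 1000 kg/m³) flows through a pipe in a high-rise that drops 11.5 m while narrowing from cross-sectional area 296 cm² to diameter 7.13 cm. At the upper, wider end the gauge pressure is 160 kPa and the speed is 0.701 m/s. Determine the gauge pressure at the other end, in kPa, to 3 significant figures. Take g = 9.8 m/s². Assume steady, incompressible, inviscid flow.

By continuity, v₂ = v₁·A₁/A₂ = 0.701·(296/39.9) = 5.20 m/s.
Bernoulli: P₁ + ½ρv₁² + ρg h₁ = P₂ + ½ρv₂² + ρg h₂, so P₂ = P₁ + ½ρ(v₁² − v₂²) − ρg(h₂ − h₁).
P₂ = 160000 + ½·1000·(0.701² − 5.20²) − 1000·9.8·(−11.5) = 160000 + (-13300) − (-113000) = 259000 Pa.

P₂ ≈ 259 kPa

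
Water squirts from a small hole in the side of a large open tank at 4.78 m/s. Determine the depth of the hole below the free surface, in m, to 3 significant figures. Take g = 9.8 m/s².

h = 1.17 m

Torricelli: v = √(2gh), so h = v²/(2g).
h = 4.78²/(2·9.8) = 22.8/19.60 = 1.17 m.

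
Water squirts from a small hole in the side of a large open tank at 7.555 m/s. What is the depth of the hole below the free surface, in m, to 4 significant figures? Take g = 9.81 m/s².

Inverting v = √(2gh) gives h = v² / 2g.
h = 7.555²/(2·9.81) = 57.08/19.62 = 2.909 m.

h ≈ 2.909 m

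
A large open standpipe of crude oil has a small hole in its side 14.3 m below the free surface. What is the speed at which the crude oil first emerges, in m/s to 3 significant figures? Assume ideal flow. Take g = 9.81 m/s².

v = 16.8 m/s

Torricelli's result v = √(2gh) gives v = √(2·9.81·14.3) = 16.8 m/s.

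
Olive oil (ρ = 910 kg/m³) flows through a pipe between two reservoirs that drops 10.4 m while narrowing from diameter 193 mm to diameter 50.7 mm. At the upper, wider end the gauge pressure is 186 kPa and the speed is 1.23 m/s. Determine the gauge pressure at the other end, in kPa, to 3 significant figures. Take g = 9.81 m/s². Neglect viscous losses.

135 kPa

Continuity gives A₁v₁ = A₂v₂, so v₂ = (293 cm²)/(20.2 cm²) × 1.23 m/s = 17.8 m/s.
Applying Bernoulli between the two ends and solving for P₂: P₂ = P₁ + ½ρ(v₁² − v₂²) − ρgΔh.
P₂ = 186000 + ½·910·(1.23² − 17.8²) − 910·9.81·(−10.4) = 186000 + (-144000) − (-92800) = 135000 Pa.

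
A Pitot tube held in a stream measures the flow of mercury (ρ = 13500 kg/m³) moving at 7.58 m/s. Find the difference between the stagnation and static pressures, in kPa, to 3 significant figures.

At the stagnation point the flow is brought to rest, so Bernoulli gives P_stag − P_static = ½ρv².
ΔP = ½·13500·7.58² = 388000 Pa.

ΔP ≈ 388 kPa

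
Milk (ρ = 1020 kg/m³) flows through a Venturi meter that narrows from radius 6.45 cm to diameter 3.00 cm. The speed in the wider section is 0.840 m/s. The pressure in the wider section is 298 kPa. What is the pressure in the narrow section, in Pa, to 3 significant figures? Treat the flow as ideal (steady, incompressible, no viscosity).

P₂ = 175000 Pa

The volume flow rate is constant, so v₂ = (A₁/A₂)v₁ = (131/7.07)·0.840 = 15.5 m/s.
The pipe is horizontal, so Bernoulli reduces to P₁ + ½ρv₁² = P₂ + ½ρv₂².
P₂ = P₁ − ½ρ(v₂² − v₁²) = 298000 − ½·1020·(15.5² − 0.840²) = 298000 − 123000 = 175000 Pa.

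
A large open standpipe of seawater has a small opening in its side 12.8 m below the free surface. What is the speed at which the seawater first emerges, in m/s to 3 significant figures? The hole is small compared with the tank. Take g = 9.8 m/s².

With the surface at rest and both surface and jet at atmospheric pressure, Bernoulli gives ρg h = ½ρv², so v = √(2gh) = √(2·9.8·12.8) = 15.8 m/s.

v ≈ 15.8 m/s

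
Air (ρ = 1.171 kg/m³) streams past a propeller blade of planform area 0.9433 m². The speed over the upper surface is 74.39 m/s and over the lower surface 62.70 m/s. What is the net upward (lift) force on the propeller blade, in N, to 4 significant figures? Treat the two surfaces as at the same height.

The faster flow above has the lower pressure; Bernoulli (same height) gives ΔP = ½ρ(v_up² − v_low²).
ΔP = ½·1.171·(74.39² − 62.70²) = 938.3 Pa.
Lift = ΔP · A = 938.3 × 0.9433 = 885.1 N.

F ≈ 885.1 N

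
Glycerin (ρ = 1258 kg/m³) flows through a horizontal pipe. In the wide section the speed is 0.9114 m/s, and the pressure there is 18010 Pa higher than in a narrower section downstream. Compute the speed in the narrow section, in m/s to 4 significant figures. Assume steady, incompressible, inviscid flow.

Along the level pipe P + ½ρv² is conserved, hence v₂² = v₁² + 2(P₁ − P₂)/ρ.
v₂ = √(0.9114² + 2·18010/1258) = √(0.8306 + 28.63) = 5.428 m/s.

v₂ ≈ 5.428 m/s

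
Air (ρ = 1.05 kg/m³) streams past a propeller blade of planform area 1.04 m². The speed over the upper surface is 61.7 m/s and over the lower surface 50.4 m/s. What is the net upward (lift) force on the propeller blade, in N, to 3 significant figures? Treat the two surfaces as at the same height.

692 N

The faster flow above has the lower pressure; Bernoulli (same height) gives ΔP = ½ρ(v_up² − v_low²).
ΔP = ½·1.05·(61.7² − 50.4²) = 665 Pa.
Lift = ΔP · A = 665 × 1.04 = 692 N.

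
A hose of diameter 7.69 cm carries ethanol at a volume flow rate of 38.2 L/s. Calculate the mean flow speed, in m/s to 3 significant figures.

Q = 38.2 L/s = 0.0382 m³/s.
v = Q/A = 0.0382 / 0.00464 = 8.22 m/s.

v = 8.22 m/s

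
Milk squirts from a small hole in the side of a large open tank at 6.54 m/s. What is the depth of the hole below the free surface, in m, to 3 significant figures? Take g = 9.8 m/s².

h ≈ 2.18 m

For a small hole in a large open tank, ½v² = gh, giving h = v²/(2g).
h = 6.54²/(2·9.8) = 42.8/19.60 = 2.18 m.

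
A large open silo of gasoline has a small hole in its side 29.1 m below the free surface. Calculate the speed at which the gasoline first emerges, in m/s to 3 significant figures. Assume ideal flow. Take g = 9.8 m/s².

v ≈ 23.9 m/s

The surface is effectively still and both ends are open, so ½v² = gh and v = √(2·9.8·29.1) = 23.9 m/s.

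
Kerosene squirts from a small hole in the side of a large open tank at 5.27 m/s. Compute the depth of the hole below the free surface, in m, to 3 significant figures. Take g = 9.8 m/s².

h = 1.42 m

Inverting v = √(2gh) gives h = v² / 2g.
h = 5.27²/(2·9.8) = 27.8/19.60 = 1.42 m.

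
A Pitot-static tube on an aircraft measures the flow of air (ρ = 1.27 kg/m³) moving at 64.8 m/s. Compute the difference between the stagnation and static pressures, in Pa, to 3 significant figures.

Bernoulli between the free stream and the stagnation point: ½ρv² = P_stag − P_static.
ΔP = ½·1.27·64.8² = 2670 Pa.

ΔP ≈ 2670 Pa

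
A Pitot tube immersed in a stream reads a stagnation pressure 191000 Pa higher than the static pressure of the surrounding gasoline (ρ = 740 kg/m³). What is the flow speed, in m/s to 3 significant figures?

Bernoulli between the free stream and the stagnation point: ½ρv² = P_stag − P_static.
v = √(2ΔP/ρ) = √(2·191000/740) = 22.7 m/s.

v ≈ 22.7 m/s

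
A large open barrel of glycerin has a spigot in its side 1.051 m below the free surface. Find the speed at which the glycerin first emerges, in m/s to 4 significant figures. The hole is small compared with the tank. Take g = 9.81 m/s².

v ≈ 4.541 m/s

With the surface at rest and both surface and jet at atmospheric pressure, Bernoulli gives ρg h = ½ρv², so v = √(2gh) = √(2·9.81·1.051) = 4.541 m/s.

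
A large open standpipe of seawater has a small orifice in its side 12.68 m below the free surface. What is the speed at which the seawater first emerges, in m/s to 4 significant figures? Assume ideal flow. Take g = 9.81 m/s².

The surface is effectively still and both ends are open, so ½v² = gh and v = √(2·9.81·12.68) = 15.77 m/s.

v = 15.77 m/s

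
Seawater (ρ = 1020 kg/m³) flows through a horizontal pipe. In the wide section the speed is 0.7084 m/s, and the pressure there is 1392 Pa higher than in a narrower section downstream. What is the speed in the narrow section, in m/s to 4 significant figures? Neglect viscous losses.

v₂ = 1.798 m/s

With h₁ = h₂, rearranging Bernoulli gives v₂ = √(v₁² + 2ΔP/ρ).
v₂ = √(0.7084² + 2·1392/1020) = √(0.5018 + 2.729) = 1.798 m/s.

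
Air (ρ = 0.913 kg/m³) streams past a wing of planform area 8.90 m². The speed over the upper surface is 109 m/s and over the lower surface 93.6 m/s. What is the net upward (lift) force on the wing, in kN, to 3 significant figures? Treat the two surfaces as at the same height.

F = 12.7 kN

From P + ½ρv² = const at equal height, P_low − P_up = ½ρ(v_up² − v_low²).
ΔP = ½·0.913·(109² − 93.6²) = 1420 Pa.
Lift = ΔP · A = 1420 × 8.90 = 12700 N.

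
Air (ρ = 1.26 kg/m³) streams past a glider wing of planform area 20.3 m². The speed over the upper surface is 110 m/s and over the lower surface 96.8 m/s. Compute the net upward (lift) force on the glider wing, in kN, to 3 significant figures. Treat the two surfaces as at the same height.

From P + ½ρv² = const at equal height, P_low − P_up = ½ρ(v_up² − v_low²).
ΔP = ½·1.26·(110² − 96.8²) = 1720 Pa.
Lift = ΔP · A = 1720 × 20.3 = 34900 N.

34.9 kN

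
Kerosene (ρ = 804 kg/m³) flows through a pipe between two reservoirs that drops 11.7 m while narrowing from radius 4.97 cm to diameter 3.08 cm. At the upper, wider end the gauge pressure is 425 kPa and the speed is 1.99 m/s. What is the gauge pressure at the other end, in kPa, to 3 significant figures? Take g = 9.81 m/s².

P₂ ≈ 346 kPa

By continuity, v₂ = v₁·A₁/A₂ = 1.99·(77.6/7.45) = 20.7 m/s.
Bernoulli: P₁ + ½ρv₁² + ρg h₁ = P₂ + ½ρv₂² + ρg h₂, so P₂ = P₁ + ½ρ(v₁² − v₂²) − ρg(h₂ − h₁).
P₂ = 425000 + ½·804·(1.99² − 20.7²) − 804·9.81·(−11.7) = 425000 + (-171000) − (-92300) = 346000 Pa.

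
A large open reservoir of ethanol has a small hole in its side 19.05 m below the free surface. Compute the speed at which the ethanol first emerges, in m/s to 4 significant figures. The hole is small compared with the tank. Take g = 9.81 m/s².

The surface is effectively still and both ends are open, so ½v² = gh and v = √(2·9.81·19.05) = 19.33 m/s.

19.33 m/s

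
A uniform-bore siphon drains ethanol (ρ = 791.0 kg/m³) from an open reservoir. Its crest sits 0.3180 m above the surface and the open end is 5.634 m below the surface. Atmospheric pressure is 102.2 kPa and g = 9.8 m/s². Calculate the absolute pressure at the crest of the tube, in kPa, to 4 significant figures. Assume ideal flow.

Bernoulli surface→outlet gives ½v² = g·h_out, so v = √(2·9.8·5.634) = 10.51 m/s.
With constant cross-section the crest speed equals v; applying Bernoulli from the surface up to the crest, P_top = P_atm − ½ρv² − ρg·h_top.
P_top = 102200 − ½·791.0·10.51² − 791.0·9.8·0.3180 = 56060 Pa.

P_top ≈ 56.06 kPa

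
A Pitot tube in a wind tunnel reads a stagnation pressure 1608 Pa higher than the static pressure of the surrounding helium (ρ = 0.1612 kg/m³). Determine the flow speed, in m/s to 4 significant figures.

v ≈ 141.2 m/s

Bernoulli between the free stream and the stagnation point: ½ρv² = P_stag − P_static.
v = √(2ΔP/ρ) = √(2·1608/0.1612) = 141.2 m/s.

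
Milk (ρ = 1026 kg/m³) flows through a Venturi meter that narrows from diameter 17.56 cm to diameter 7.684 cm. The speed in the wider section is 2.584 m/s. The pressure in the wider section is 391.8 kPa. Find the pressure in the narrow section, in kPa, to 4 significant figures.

The volume flow rate is constant, so v₂ = (A₁/A₂)v₁ = (242.2/46.37)·2.584 = 13.49 m/s.
Along the horizontal streamline, P + ½ρv² is constant.
P₂ = P₁ − ½ρ(v₂² − v₁²) = 391800 − ½·1026·(13.49² − 2.584²) = 391800 − 90000 = 301800 Pa.

301.8 kPa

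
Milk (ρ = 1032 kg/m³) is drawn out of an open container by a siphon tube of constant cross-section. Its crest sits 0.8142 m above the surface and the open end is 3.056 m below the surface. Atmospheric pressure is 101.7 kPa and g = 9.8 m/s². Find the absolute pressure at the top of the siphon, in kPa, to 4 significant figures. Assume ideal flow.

From the surface to the outlet (both open to atmosphere, surface at rest): v = √(2g·h_out) = √(2·9.8·3.056) = 7.739 m/s.
The bore is uniform, so the speed at the crest is the same v. Bernoulli surface→crest: P_atm = P_top + ½ρv² + ρg·h_top.
P_top = 101700 − ½·1032·7.739² − 1032·9.8·0.8142 = 62560 Pa.

P_top ≈ 62.56 kPa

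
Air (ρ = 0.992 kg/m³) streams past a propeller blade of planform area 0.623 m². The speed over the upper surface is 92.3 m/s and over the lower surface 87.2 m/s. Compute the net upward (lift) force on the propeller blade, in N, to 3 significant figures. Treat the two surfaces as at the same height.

With equal heights on the two surfaces, Bernoulli gives P_lower − P_upper = ½ρ(v_upper² − v_lower²).
ΔP = ½·0.992·(92.3² − 87.2²) = 454 Pa.
Lift = ΔP · A = 454 × 0.623 = 283 N.

F ≈ 283 N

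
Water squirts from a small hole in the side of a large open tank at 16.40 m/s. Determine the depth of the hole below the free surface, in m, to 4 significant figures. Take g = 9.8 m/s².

Torricelli: v = √(2gh), so h = v²/(2g).
h = 16.40²/(2·9.8) = 269.0/19.60 = 13.72 m.

h = 13.72 m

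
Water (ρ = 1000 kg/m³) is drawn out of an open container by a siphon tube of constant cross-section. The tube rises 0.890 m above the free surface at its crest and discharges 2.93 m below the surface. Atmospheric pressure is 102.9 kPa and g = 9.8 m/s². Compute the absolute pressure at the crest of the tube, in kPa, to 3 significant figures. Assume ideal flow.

65.5 kPa

From the surface to the outlet (both open to atmosphere, surface at rest): v = √(2g·h_out) = √(2·9.8·2.93) = 7.58 m/s.
The bore is uniform, so the speed at the crest is the same v. Bernoulli surface→crest: P_atm = P_top + ½ρv² + ρg·h_top.
P_top = 102900 − ½·1000·7.58² − 1000·9.8·0.890 = 65500 Pa.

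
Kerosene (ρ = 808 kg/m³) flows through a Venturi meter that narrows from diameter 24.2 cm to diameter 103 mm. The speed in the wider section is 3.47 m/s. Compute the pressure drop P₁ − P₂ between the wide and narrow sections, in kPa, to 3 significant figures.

ΔP ≈ 143 kPa

By continuity, v₂ = v₁·A₁/A₂ = 3.47·(460/83.3) = 19.2 m/s.
The pipe is horizontal, so Bernoulli reduces to P₁ + ½ρv₁² = P₂ + ½ρv₂².
P₁ − P₂ = ½·808·(19.2² − 3.47²) = ½·808·355 = 143000 Pa.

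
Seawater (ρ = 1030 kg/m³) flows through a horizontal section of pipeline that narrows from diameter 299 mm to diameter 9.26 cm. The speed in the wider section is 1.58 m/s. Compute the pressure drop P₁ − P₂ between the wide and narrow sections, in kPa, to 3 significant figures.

Continuity gives A₁v₁ = A₂v₂, so v₂ = (702 cm²)/(67.3 cm²) × 1.58 m/s = 16.5 m/s.
With no height change, Bernoulli's equation is P₁ + ½ρv₁² = P₂ + ½ρv₂².
P₁ − P₂ = ½·1030·(16.5² − 1.58²) = ½·1030·269 = 138000 Pa.

ΔP = 138 kPa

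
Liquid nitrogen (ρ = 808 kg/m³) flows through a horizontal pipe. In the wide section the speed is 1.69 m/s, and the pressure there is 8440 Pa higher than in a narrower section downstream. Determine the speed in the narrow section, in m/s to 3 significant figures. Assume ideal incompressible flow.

v₂ ≈ 4.87 m/s

Horizontal Bernoulli: P₁ + ½ρv₁² = P₂ + ½ρv₂², so v₂² = v₁² + 2(P₁ − P₂)/ρ.
v₂ = √(1.69² + 2·8440/808) = √(2.86 + 20.9) = 4.87 m/s.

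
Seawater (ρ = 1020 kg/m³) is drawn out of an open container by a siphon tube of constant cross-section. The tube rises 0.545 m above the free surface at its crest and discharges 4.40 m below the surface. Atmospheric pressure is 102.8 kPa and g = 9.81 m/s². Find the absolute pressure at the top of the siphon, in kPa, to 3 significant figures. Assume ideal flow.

P_top = 53.3 kPa

From the surface to the outlet (both open to atmosphere, surface at rest): v = √(2g·h_out) = √(2·9.81·4.40) = 9.29 m/s.
With constant cross-section the crest speed equals v; applying Bernoulli from the surface up to the crest, P_top = P_atm − ½ρv² − ρg·h_top.
P_top = 102800 − ½·1020·9.29² − 1020·9.81·0.545 = 53300 Pa.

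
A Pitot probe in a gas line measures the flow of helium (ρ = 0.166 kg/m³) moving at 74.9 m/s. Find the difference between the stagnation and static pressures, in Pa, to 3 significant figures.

ΔP ≈ 466 Pa

At the stagnation point the flow is brought to rest, so Bernoulli gives P_stag − P_static = ½ρv².
ΔP = ½·0.166·74.9² = 466 Pa.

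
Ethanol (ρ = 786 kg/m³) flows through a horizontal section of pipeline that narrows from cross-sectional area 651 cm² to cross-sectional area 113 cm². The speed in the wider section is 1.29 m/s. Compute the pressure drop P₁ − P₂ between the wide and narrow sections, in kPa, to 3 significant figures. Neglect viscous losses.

ΔP ≈ 21.1 kPa

Mass conservation (A₁v₁ = A₂v₂) gives v₂ = 1.29 × 651/113 = 7.43 m/s.
Bernoulli (h₁ = h₂): P₁ − P₂ = ½ρ(v₂² − v₁²).
P₁ − P₂ = ½·786·(7.43² − 1.29²) = ½·786·53.6 = 21100 Pa.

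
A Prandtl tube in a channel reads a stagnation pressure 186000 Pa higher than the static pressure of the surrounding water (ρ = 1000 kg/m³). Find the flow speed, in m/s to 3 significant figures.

At the stagnation point the flow is brought to rest, so Bernoulli gives P_stag − P_static = ½ρv².
v = √(2ΔP/ρ) = √(2·186000/1000) = 19.3 m/s.

v = 19.3 m/s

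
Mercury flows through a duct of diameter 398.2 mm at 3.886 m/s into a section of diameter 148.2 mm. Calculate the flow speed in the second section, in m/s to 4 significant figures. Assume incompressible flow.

28.05 m/s

By continuity, v₂ = v₁·A₁/A₂ = 3.886·(1245/172.5) = 28.05 m/s.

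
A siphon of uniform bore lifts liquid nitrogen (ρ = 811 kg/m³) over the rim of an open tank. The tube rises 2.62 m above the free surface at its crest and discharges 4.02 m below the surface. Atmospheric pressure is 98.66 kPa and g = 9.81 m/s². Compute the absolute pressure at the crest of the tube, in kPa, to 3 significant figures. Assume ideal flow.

45.8 kPa

The outlet speed comes from Torricelli: v = √(2g·4.02) = 8.88 m/s.
Continuity keeps v the same throughout the tube; from surface to crest, P_atm + 0 = P_top + ½ρv² + ρg·h_top.
P_top = 98660 − ½·811·8.88² − 811·9.81·2.62 = 45800 Pa.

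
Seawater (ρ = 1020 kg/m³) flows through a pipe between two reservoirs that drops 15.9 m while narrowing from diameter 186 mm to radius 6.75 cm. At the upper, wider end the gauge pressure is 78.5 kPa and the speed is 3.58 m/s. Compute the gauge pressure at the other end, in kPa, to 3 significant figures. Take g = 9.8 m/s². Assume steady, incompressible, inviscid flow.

By continuity, v₂ = v₁·A₁/A₂ = 3.58·(272/143) = 6.80 m/s.
Bernoulli: P₁ + ½ρv₁² + ρg h₁ = P₂ + ½ρv₂² + ρg h₂, so P₂ = P₁ + ½ρ(v₁² − v₂²) − ρg(h₂ − h₁).
P₂ = 78500 + ½·1020·(3.58² − 6.80²) − 1020·9.8·(−15.9) = 78500 + (-17000) − (-159000) = 220000 Pa.

P₂ = 220 kPa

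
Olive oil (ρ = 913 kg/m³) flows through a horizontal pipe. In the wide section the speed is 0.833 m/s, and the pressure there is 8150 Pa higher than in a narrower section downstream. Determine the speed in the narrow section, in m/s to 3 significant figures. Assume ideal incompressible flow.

Along the level pipe P + ½ρv² is conserved, hence v₂² = v₁² + 2(P₁ − P₂)/ρ.
v₂ = √(0.833² + 2·8150/913) = √(0.694 + 17.9) = 4.31 m/s.

v₂ = 4.31 m/s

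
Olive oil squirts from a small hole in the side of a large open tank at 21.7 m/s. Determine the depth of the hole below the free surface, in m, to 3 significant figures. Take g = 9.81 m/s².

For a small hole in a large open tank, ½v² = gh, giving h = v²/(2g).
h = 21.7²/(2·9.81) = 471/19.62 = 24.0 m.

h = 24.0 m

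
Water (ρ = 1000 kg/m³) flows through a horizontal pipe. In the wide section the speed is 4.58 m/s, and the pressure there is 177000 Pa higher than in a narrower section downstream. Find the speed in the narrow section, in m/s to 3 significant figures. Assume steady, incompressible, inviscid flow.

Along the level pipe P + ½ρv² is conserved, hence v₂² = v₁² + 2(P₁ − P₂)/ρ.
v₂ = √(4.58² + 2·177000/1000) = √(21.0 + 354) = 19.4 m/s.

19.4 m/s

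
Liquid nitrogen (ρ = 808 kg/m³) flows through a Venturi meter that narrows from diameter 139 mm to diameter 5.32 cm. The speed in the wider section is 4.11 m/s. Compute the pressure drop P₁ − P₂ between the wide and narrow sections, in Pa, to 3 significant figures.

ΔP ≈ 311000 Pa

Continuity gives A₁v₁ = A₂v₂, so v₂ = (152 cm²)/(22.2 cm²) × 4.11 m/s = 28.1 m/s.
The pipe is horizontal, so Bernoulli reduces to P₁ + ½ρv₁² = P₂ + ½ρv₂².
P₁ − P₂ = ½·808·(28.1² − 4.11²) = ½·808·770 = 311000 Pa.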